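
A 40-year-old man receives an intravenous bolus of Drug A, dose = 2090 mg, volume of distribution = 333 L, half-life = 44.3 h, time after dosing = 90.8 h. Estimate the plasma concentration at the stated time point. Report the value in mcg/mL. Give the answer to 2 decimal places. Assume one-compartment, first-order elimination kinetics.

C₀ = Dose / Vd = 2090 / 333 = 6.276 mg/L
k = ln2 / t½ = 0.693147 / 44.3 = 0.01565 h⁻¹
C = C₀ · e^(−k·t) = 6.276 × e^(−0.01565 × 90.8)
  = 6.276 × 0.2415 = 1.516 mg/L
(1.516 mg/L = 1.516 mcg/mL)

1.52 mcg/mL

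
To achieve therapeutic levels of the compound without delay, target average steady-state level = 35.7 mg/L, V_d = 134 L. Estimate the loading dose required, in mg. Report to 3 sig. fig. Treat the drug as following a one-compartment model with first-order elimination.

LD = Css × Vd = 35.7 × 134 = 4784 mg

4780 mg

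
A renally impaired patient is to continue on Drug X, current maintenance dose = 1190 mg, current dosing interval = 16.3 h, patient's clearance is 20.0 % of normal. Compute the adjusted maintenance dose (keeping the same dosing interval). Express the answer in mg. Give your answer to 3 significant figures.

To keep the same average steady-state level, dosing rate must scale with clearance.
CL ratio = 20.0 / 100 = 0.2000
New dose (same interval) = 1190 × 0.2000 = 238.0 mg

238 mg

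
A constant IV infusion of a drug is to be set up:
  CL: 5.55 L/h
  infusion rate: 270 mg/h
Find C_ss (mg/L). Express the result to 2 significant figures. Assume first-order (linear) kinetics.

49 mg/L

At steady state Css = R₀ / CL = 270 / 5.550 = 48.65 mg/L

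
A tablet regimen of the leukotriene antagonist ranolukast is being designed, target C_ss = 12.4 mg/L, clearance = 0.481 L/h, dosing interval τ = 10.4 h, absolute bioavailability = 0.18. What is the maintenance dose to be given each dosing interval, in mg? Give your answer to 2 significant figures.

At steady state, F × (Dose/τ) = Css × CL.
Dose = Css × CL × τ / F = 12.4 × 0.4810 × 10.4 / 0.18 = 344.6 mg

340 mg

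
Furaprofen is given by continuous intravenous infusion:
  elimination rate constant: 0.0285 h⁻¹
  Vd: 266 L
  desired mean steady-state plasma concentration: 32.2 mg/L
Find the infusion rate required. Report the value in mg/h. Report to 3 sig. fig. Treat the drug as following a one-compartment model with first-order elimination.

244 mg/h

CL = k × Vd = 0.02850 × 266 = 7.581 L/h
At steady state, infusion rate R₀ = Css × CL = 32.2 × 7.581 = 244.1 mg/h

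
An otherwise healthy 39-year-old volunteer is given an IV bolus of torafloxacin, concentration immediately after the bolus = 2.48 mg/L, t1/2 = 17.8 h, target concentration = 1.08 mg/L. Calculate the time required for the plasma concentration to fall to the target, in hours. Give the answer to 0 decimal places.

21 h

k = ln2 / t½ = 0.693147 / 17.8 = 0.03894 h⁻¹
t = ln(C₀ / C) / k = ln(2.480 / 1.08) / 0.03894
  = ln(2.296) / 0.03894 = 0.8312 / 0.03894 = 21.35 h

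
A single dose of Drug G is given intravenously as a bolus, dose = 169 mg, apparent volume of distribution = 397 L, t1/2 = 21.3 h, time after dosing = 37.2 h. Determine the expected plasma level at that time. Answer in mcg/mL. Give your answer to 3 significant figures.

0.127 mcg/mL

C₀ = Dose / Vd = 169.0 / 397 = 0.4257 mg/L
k = ln2 / t½ = 0.693147 / 21.3 = 0.03254 h⁻¹
C = C₀ · e^(−k·t) = 0.4257 × e^(−0.03254 × 37.2)
  = 0.4257 × 0.2981 = 0.1269 mg/L
(0.1269 mg/L = 0.1269 mcg/mL)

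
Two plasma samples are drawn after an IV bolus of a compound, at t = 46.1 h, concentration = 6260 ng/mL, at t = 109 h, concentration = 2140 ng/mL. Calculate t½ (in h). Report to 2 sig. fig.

k = ln(C₁/C₂) / (t₂ − t₁) = ln(6260/2140) / (109 − 46.1)
  = 1.073 / 62.90 = 0.01706 h⁻¹
t½ = ln2 / k = 0.693147 / 0.01706 = 40.63 h

41 h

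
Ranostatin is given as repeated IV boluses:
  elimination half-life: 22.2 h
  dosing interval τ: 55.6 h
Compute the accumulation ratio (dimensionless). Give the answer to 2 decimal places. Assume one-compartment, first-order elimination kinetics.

1.21

k = ln2 / t½ = 0.693147 / 22.2 = 0.03122 h⁻¹
e^(−kτ) = e^(−0.03122 × 55.6) = 0.1763
Accumulation ratio R = 1 / (1 − e^(−kτ)) = 1 / (1 − 0.1763) = 1.214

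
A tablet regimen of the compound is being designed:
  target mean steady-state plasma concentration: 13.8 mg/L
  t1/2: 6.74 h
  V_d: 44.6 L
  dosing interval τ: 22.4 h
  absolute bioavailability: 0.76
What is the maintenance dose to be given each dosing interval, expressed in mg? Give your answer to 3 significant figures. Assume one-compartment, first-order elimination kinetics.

k = ln2 / t½ = 0.693147 / 6.74 = 0.1028 h⁻¹
CL = k × Vd = 0.1028 × 44.6 = 4.585 L/h
At steady state, F × (Dose/τ) = Css × CL.
Dose = Css × CL × τ / F = 13.8 × 4.585 × 22.4 / 0.76 = 1865 mg

1870 mg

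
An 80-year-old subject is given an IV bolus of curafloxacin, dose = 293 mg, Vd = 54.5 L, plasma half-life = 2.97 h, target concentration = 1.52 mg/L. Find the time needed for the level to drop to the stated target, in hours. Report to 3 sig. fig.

5.41 h

C₀ = Dose / Vd = 293.0 / 54.5 = 5.376 mg/L
k = ln2 / t½ = 0.693147 / 2.97 = 0.2334 h⁻¹
t = ln(C₀ / C) / k = ln(5.376 / 1.52) / 0.2334
  = ln(3.537) / 0.2334 = 1.263 / 0.2334 = 5.411 h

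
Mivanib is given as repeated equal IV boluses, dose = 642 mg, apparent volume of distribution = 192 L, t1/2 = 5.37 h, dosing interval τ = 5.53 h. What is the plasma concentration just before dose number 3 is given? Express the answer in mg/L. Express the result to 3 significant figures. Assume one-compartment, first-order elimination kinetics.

2.44 mg/L

C₀ per dose = Dose / Vd = 642 / 192 = 3.344 mg/L
k = ln2 / t½ = 0.693147 / 5.37 = 0.1291 h⁻¹
Fraction remaining after one interval: r = e^(−kτ) = e^(−0.1291 × 5.53) = 0.4897
Before dose 3, 2 doses have been given (aged 1τ, 2τ).
C_trough = C₀ × (r + r²) = 3.344 × (0.4897 + 0.2398) = 2.439 mg/L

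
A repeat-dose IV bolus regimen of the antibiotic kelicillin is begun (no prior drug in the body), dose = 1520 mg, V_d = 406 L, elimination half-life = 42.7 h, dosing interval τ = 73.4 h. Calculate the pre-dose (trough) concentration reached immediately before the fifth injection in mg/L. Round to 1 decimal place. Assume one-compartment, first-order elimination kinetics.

C₀ per dose = Dose / Vd = 1520 / 406 = 3.744 mg/L
k = ln2 / t½ = 0.693147 / 42.7 = 0.01623 h⁻¹
Fraction remaining after one interval: r = e^(−kτ) = e^(−0.01623 × 73.4) = 0.3038
Before dose 5, 4 doses have been given (aged 1τ, 2τ, 3τ, 4τ).
C_trough = C₀ × (r + r² + … + r^4) = C₀ × r(1−r^4)/(1−r)
        = 3.744 × 0.3038 × (1 − 0.008518) / (1 − 0.3038) = 1.620 mg/L

1.6 mg/L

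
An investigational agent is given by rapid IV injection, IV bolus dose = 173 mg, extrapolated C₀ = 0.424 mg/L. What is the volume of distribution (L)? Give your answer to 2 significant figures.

410 L

Vd = Dose / C₀ = 173.0 / 0.424 = 408.0 L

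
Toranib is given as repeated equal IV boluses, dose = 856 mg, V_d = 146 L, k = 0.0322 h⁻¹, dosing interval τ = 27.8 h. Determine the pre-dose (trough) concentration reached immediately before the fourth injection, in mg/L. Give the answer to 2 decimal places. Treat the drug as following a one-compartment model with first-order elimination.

3.77 mg/L

C₀ per dose = Dose / Vd = 856 / 146 = 5.863 mg/L
Fraction remaining after one interval: r = e^(−kτ) = e^(−0.03220 × 27.8) = 0.4085
Before dose 4, 3 doses have been given (aged 1τ, 2τ, 3τ).
C_trough = C₀ × (r + r² + … + r^3) = C₀ × r(1−r^3)/(1−r)
        = 5.863 × 0.4085 × (1 − 0.06817) / (1 − 0.4085) = 3.773 mg/L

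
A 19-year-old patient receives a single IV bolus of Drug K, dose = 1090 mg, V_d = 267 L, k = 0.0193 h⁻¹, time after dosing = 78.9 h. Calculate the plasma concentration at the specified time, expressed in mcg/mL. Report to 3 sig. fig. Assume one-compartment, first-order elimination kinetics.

C₀ = Dose / Vd = 1090 / 267 = 4.082 mg/L
C = C₀ · e^(−k·t) = 4.082 × e^(−0.01930 × 78.9)
  = 4.082 × 0.2181 = 0.8903 mg/L
(0.8903 mg/L = 0.8903 mcg/mL)

0.890 mcg/mL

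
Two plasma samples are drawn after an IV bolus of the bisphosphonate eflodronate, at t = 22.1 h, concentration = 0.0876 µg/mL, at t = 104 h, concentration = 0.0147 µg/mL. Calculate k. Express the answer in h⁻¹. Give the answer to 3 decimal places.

k = ln(C₁/C₂) / (t₂ − t₁) = ln(0.0876/0.0147) / (104 − 22.1)
  = 1.785 / 81.90 = 0.02179 h⁻¹

0.022 h⁻¹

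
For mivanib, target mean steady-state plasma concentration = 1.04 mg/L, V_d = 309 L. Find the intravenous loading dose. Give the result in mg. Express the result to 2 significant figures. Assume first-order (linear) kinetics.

LD = Css × Vd = 1.04 × 309 = 321.4 mg

320 mg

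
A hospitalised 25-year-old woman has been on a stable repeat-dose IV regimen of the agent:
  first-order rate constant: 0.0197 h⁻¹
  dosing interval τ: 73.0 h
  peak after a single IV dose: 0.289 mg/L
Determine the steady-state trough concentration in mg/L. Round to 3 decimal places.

e^(−kτ) = e^(−0.01970 × 73.0) = 0.2374
Accumulation ratio R = 1 / (1 − e^(−kτ)) = 1 / (1 − 0.2374) = 1.311
Steady-state trough = C₀ × R × e^(−kτ) = 0.289 × 1.311 × 0.2374 = 0.08995 mg/L

0.090 mg/L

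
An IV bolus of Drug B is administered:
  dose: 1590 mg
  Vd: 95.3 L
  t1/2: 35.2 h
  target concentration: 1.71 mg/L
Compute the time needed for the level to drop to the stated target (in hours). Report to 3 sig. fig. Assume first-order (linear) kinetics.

C₀ = Dose / Vd = 1590 / 95.3 = 16.68 mg/L
k = ln2 / t½ = 0.693147 / 35.2 = 0.01969 h⁻¹
t = ln(C₀ / C) / k = ln(16.68 / 1.71) / 0.01969
  = ln(9.754) / 0.01969 = 2.278 / 0.01969 = 115.7 h

116 h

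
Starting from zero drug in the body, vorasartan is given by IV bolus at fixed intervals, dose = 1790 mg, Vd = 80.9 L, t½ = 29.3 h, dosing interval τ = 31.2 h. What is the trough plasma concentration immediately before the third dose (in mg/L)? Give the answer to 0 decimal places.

16 mg/L

C₀ per dose = Dose / Vd = 1790 / 80.9 = 22.13 mg/L
k = ln2 / t½ = 0.693147 / 29.3 = 0.02366 h⁻¹
Fraction remaining after one interval: r = e^(−kτ) = e^(−0.02366 × 31.2) = 0.4780
Before dose 3, 2 doses have been given (aged 1τ, 2τ).
C_trough = C₀ × (r + r²) = 22.13 × (0.4780 + 0.2285) = 15.63 mg/L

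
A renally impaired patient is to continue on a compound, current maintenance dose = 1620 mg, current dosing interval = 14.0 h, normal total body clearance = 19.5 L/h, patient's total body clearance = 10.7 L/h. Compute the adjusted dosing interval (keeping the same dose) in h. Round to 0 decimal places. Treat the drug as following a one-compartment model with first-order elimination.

To keep the same average steady-state level, dosing rate must scale with clearance.
CL ratio = 10.7 / 19.5 = 0.5487
New interval (same dose) = 14.0 / 0.5487 = 25.51 h

26 h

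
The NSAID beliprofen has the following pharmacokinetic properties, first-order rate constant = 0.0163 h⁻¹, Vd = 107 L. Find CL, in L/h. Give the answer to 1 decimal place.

1.7 L/h

CL = k × Vd = 0.0163 × 107 = 1.744 L/h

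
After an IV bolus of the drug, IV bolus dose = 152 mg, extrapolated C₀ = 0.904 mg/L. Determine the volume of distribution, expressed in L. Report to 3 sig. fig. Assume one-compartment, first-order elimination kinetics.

Vd = Dose / C₀ = 152.0 / 0.904 = 168.1 L

168 L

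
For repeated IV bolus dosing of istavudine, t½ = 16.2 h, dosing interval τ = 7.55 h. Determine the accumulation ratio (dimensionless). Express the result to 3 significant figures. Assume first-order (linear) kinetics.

3.62

k = ln2 / t½ = 0.693147 / 16.2 = 0.04279 h⁻¹
e^(−kτ) = e^(−0.04279 × 7.55) = 0.7239
Accumulation ratio R = 1 / (1 − e^(−kτ)) = 1 / (1 − 0.7239) = 3.622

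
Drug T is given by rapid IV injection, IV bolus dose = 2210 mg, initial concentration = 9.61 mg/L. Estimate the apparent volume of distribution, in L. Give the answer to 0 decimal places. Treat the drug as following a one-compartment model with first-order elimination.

230 L

Vd = Dose / C₀ = 2210 / 9.61 = 230.0 L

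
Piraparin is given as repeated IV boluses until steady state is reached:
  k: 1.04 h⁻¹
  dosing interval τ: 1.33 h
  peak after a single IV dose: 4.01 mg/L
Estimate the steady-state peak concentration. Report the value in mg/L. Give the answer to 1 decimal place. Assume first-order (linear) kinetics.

5.4 mg/L

e^(−kτ) = e^(−1.040 × 1.33) = 0.2508
Accumulation ratio R = 1 / (1 − e^(−kτ)) = 1 / (1 − 0.2508) = 1.335
Steady-state peak = C₀ × R = 4.01 × 1.335 = 5.353 mg/L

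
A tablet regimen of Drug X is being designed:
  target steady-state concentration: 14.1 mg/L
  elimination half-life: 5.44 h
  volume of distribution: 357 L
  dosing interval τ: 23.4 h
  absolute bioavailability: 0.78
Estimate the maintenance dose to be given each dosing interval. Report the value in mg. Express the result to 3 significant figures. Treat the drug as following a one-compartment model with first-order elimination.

k = ln2 / t½ = 0.693147 / 5.44 = 0.1274 h⁻¹
CL = k × Vd = 0.1274 × 357 = 45.48 L/h
At steady state, F × (Dose/τ) = Css × CL.
Dose = Css × CL × τ / F = 14.1 × 45.48 × 23.4 / 0.78 = 19240 mg

19200 mg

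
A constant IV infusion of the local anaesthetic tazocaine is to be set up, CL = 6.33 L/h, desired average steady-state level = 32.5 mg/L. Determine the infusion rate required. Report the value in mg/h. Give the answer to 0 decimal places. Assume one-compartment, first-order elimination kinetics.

206 mg/h

At steady state, infusion rate R₀ = Css × CL = 32.5 × 6.330 = 205.7 mg/h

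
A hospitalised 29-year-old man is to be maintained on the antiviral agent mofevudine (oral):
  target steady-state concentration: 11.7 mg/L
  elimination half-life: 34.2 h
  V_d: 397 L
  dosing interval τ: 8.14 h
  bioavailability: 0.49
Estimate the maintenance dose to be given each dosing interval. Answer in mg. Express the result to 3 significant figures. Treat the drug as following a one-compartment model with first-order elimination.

1560 mg

k = ln2 / t½ = 0.693147 / 34.2 = 0.02027 h⁻¹
CL = k × Vd = 0.02027 × 397 = 8.047 L/h
At steady state, F × (Dose/τ) = Css × CL.
Dose = Css × CL × τ / F = 11.7 × 8.047 × 8.14 / 0.49 = 1564 mg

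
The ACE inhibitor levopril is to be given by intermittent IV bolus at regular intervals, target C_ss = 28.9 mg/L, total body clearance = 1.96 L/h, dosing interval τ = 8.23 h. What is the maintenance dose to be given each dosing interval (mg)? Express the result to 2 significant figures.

470 mg

At steady state, Dose/τ = Css × CL.
Dose = Css × CL × τ = 28.9 × 1.960 × 8.23 = 466.2 mg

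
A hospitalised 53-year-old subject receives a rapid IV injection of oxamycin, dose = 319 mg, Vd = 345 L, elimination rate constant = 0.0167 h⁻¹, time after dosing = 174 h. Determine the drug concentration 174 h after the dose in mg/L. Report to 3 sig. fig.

0.0506 mg/L

C₀ = Dose / Vd = 319.0 / 345 = 0.9246 mg/L
C = C₀ · e^(−k·t) = 0.9246 × e^(−0.01670 × 174)
  = 0.9246 × 0.05471 = 0.05058 mg/L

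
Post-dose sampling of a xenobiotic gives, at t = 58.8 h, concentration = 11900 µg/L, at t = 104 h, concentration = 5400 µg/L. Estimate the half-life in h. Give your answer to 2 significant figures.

k = ln(C₁/C₂) / (t₂ − t₁) = ln(11900/5400) / (104 − 58.8)
  = 0.7901 / 45.20 = 0.01748 h⁻¹
t½ = ln2 / k = 0.693147 / 0.01748 = 39.65 h

40 h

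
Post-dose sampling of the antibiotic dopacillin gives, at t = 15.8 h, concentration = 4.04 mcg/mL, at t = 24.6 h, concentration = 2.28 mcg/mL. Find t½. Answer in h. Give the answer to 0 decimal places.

11 h

k = ln(C₁/C₂) / (t₂ − t₁) = ln(4.04/2.28) / (24.6 − 15.8)
  = 0.5721 / 8.800 = 0.06501 h⁻¹
t½ = ln2 / k = 0.693147 / 0.06501 = 10.66 h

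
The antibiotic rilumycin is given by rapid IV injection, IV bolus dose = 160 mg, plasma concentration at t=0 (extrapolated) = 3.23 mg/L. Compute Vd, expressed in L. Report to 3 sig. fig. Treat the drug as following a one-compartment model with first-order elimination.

Vd = Dose / C₀ = 160.0 / 3.23 = 49.54 L

49.5 L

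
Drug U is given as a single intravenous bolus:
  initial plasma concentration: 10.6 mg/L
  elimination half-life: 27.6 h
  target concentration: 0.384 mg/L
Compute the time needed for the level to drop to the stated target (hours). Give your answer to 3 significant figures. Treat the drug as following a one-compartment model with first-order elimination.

132 h

k = ln2 / t½ = 0.693147 / 27.6 = 0.02511 h⁻¹
t = ln(C₀ / C) / k = ln(10.60 / 0.384) / 0.02511
  = ln(27.60) / 0.02511 = 3.318 / 0.02511 = 132.1 h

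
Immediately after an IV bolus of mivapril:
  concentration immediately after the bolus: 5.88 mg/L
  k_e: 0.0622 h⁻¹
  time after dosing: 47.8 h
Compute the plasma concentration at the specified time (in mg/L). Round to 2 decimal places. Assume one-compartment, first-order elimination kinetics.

0.30 mg/L

C = C₀ · e^(−k·t) = 5.880 × e^(−0.06220 × 47.8)
  = 5.880 × 0.05114 = 0.3007 mg/L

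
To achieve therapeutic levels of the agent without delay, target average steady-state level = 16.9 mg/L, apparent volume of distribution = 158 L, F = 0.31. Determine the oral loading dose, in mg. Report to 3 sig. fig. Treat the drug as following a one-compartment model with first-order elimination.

8610 mg

LD = Css × Vd / F = 16.9 × 158 / 0.31 = 8614 mg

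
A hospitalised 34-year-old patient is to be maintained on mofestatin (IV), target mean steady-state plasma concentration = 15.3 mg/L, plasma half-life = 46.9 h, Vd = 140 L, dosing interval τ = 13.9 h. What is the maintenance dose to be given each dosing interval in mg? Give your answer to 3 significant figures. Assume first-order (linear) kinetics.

k = ln2 / t½ = 0.693147 / 46.9 = 0.01478 h⁻¹
CL = k × Vd = 0.01478 × 140 = 2.069 L/h
At steady state, Dose/τ = Css × CL.
Dose = Css × CL × τ = 15.3 × 2.069 × 13.9 = 440.0 mg

440 mg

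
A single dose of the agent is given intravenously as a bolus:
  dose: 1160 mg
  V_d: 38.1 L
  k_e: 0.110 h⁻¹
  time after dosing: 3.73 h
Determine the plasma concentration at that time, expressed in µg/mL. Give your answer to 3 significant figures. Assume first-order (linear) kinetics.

C₀ = Dose / Vd = 1160 / 38.1 = 30.45 mg/L
C = C₀ · e^(−k·t) = 30.45 × e^(−0.1100 × 3.73)
  = 30.45 × 0.6635 = 20.20 mg/L
(20.20 mg/L = 20.20 µg/mL)

20.2 µg/mL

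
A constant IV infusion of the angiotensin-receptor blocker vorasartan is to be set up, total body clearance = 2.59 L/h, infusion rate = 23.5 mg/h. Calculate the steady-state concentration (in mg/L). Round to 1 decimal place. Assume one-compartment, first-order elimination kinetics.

At steady state Css = R₀ / CL = 23.5 / 2.590 = 9.073 mg/L

9.1 mg/L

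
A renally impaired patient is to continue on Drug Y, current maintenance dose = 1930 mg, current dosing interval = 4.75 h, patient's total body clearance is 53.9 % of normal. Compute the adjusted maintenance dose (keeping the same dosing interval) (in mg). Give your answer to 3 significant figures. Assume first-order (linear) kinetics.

1040 mg

To keep the same average steady-state level, dosing rate must scale with clearance.
CL ratio = 53.9 / 100 = 0.5390
New dose (same interval) = 1930 × 0.5390 = 1040 mg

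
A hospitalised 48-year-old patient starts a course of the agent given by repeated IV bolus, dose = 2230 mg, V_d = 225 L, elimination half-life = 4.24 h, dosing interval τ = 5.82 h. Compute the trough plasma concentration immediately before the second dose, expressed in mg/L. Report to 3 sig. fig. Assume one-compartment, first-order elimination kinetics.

3.83 mg/L

C₀ per dose = Dose / Vd = 2230 / 225 = 9.911 mg/L
k = ln2 / t½ = 0.693147 / 4.24 = 0.1635 h⁻¹
Fraction remaining after one interval: r = e^(−kτ) = e^(−0.1635 × 5.82) = 0.3861
Before dose 2, 1 dose has been given (aged 1τ).
C_trough = C₀ × r = 9.911 × 0.3861 = 3.827 mg/L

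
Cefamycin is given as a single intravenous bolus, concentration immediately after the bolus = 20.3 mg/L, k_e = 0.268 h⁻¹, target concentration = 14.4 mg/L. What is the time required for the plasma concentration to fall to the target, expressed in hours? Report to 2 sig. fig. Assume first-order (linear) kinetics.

1.3 h

t = ln(C₀ / C) / k = ln(20.30 / 14.4) / 0.2680
  = ln(1.410) / 0.2680 = 0.3436 / 0.2680 = 1.282 h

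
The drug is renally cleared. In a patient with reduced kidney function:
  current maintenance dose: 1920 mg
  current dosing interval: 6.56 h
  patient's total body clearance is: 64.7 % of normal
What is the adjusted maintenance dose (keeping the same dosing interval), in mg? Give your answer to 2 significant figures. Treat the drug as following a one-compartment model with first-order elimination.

1200 mg

To keep the same average steady-state level, dosing rate must scale with clearance.
CL ratio = 64.7 / 100 = 0.6470
New dose (same interval) = 1920 × 0.6470 = 1242 mg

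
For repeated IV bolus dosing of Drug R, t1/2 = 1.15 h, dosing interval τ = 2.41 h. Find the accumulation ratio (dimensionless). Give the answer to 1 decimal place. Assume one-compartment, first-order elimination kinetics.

k = ln2 / t½ = 0.693147 / 1.15 = 0.6027 h⁻¹
e^(−kτ) = e^(−0.6027 × 2.41) = 0.2340
Accumulation ratio R = 1 / (1 − e^(−kτ)) = 1 / (1 − 0.2340) = 1.305

1.3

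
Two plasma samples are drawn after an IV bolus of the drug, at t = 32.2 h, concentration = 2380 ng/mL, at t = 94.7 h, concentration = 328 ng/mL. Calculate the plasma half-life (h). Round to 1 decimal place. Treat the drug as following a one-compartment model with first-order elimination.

21.9 h

k = ln(C₁/C₂) / (t₂ − t₁) = ln(2380/328) / (94.7 − 32.2)
  = 1.982 / 62.50 = 0.03171 h⁻¹
t½ = ln2 / k = 0.693147 / 0.03171 = 21.86 h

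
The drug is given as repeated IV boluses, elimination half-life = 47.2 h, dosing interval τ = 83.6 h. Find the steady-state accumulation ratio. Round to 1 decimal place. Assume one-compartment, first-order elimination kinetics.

1.4

k = ln2 / t½ = 0.693147 / 47.2 = 0.01469 h⁻¹
e^(−kτ) = e^(−0.01469 × 83.6) = 0.2929
Accumulation ratio R = 1 / (1 − e^(−kτ)) = 1 / (1 − 0.2929) = 1.414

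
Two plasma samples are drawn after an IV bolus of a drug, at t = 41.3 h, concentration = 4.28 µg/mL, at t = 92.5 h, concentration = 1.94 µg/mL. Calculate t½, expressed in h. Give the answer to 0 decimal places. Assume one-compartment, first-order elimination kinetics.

k = ln(C₁/C₂) / (t₂ − t₁) = ln(4.28/1.94) / (92.5 − 41.3)
  = 0.7913 / 51.20 = 0.01546 h⁻¹
t½ = ln2 / k = 0.693147 / 0.01546 = 44.83 h

45 h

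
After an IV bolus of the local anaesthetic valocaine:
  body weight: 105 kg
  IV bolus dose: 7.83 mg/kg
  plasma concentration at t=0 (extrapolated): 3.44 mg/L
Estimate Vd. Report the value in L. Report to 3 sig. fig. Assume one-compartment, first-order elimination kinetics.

Dose = 7.83 × 105 = 822.2 mg
Vd = Dose / C₀ = 822.2 / 3.44 = 239.0 L

239 L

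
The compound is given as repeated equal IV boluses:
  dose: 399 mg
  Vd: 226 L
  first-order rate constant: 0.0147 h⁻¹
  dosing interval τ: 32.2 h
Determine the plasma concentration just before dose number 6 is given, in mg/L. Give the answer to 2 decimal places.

2.64 mg/L

C₀ per dose = Dose / Vd = 399 / 226 = 1.765 mg/L
Fraction remaining after one interval: r = e^(−kτ) = e^(−0.01470 × 32.2) = 0.6229
Before dose 6, 5 doses have been given (aged 1τ, 2τ, 3τ, 4τ, 5τ).
C_trough = C₀ × (r + r² + … + r^5) = C₀ × r(1−r^5)/(1−r)
        = 1.765 × 0.6229 × (1 − 0.09378) / (1 − 0.6229) = 2.642 mg/L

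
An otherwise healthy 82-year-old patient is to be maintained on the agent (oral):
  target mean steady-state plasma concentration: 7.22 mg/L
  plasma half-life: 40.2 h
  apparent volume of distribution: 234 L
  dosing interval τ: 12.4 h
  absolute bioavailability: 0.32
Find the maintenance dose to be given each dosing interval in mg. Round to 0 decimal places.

1129 mg

k = ln2 / t½ = 0.693147 / 40.2 = 0.01724 h⁻¹
CL = k × Vd = 0.01724 × 234 = 4.034 L/h
At steady state, F × (Dose/τ) = Css × CL.
Dose = Css × CL × τ / F = 7.22 × 4.034 × 12.4 / 0.32 = 1129 mg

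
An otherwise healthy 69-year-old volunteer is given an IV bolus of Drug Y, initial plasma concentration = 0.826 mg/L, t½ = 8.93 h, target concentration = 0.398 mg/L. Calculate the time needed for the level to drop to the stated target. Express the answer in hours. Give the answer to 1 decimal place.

k = ln2 / t½ = 0.693147 / 8.93 = 0.07762 h⁻¹
t = ln(C₀ / C) / k = ln(0.8260 / 0.398) / 0.07762
  = ln(2.075) / 0.07762 = 0.7300 / 0.07762 = 9.405 h

9.4 h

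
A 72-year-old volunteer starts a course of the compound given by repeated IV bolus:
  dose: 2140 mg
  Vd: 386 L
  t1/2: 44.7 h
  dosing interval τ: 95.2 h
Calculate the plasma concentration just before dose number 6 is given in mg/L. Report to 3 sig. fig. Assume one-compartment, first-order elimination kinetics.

C₀ per dose = Dose / Vd = 2140 / 386 = 5.544 mg/L
k = ln2 / t½ = 0.693147 / 44.7 = 0.01551 h⁻¹
Fraction remaining after one interval: r = e^(−kτ) = e^(−0.01551 × 95.2) = 0.2284
Before dose 6, 5 doses have been given (aged 1τ, 2τ, 3τ, 4τ, 5τ).
C_trough = C₀ × (r + r² + … + r^5) = C₀ × r(1−r^5)/(1−r)
        = 5.544 × 0.2284 × (1 − 0.0006216) / (1 − 0.2284) = 1.640 mg/L

1.64 mg/L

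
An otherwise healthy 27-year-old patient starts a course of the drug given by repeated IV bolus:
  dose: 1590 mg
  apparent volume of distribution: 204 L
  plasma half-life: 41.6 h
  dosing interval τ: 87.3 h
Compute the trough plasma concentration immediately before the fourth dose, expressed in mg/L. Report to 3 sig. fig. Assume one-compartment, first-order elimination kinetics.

2.34 mg/L

C₀ per dose = Dose / Vd = 1590 / 204 = 7.794 mg/L
k = ln2 / t½ = 0.693147 / 41.6 = 0.01666 h⁻¹
Fraction remaining after one interval: r = e^(−kτ) = e^(−0.01666 × 87.3) = 0.2335
Before dose 4, 3 doses have been given (aged 1τ, 2τ, 3τ).
C_trough = C₀ × (r + r² + … + r^3) = C₀ × r(1−r^3)/(1−r)
        = 7.794 × 0.2335 × (1 − 0.01273) / (1 − 0.2335) = 2.344 mg/L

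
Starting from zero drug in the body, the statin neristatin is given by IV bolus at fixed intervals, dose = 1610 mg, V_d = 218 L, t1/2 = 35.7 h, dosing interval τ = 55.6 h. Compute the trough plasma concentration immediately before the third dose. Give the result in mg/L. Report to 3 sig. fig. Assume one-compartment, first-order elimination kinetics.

3.36 mg/L

C₀ per dose = Dose / Vd = 1610 / 218 = 7.385 mg/L
k = ln2 / t½ = 0.693147 / 35.7 = 0.01942 h⁻¹
Fraction remaining after one interval: r = e^(−kτ) = e^(−0.01942 × 55.6) = 0.3397
Before dose 3, 2 doses have been given (aged 1τ, 2τ).
C_trough = C₀ × (r + r²) = 7.385 × (0.3397 + 0.1154) = 3.361 mg/L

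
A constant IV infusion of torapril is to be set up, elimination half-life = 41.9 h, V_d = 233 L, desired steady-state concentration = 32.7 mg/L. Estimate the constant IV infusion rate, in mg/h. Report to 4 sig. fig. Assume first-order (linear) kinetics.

k = ln2 / t½ = 0.693147 / 41.9 = 0.01654 h⁻¹
CL = k × Vd = 0.01654 × 233 = 3.854 L/h
At steady state, infusion rate R₀ = Css × CL = 32.7 × 3.854 = 126.0 mg/h

126.0 mg/h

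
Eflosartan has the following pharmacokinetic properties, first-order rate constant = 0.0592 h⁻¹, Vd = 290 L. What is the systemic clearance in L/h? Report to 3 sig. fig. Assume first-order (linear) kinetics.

CL = k × Vd = 0.0592 × 290 = 17.17 L/h

17.2 L/h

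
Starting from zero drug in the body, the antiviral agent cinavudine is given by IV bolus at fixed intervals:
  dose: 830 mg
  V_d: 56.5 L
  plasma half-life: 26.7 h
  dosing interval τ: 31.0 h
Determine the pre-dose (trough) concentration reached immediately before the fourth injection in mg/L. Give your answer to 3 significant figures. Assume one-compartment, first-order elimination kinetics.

C₀ per dose = Dose / Vd = 830 / 56.5 = 14.69 mg/L
k = ln2 / t½ = 0.693147 / 26.7 = 0.02596 h⁻¹
Fraction remaining after one interval: r = e^(−kτ) = e^(−0.02596 × 31.0) = 0.4472
Before dose 4, 3 doses have been given (aged 1τ, 2τ, 3τ).
C_trough = C₀ × (r + r² + … + r^3) = C₀ × r(1−r^3)/(1−r)
        = 14.69 × 0.4472 × (1 − 0.08943) / (1 − 0.4472) = 10.82 mg/L

10.8 mg/L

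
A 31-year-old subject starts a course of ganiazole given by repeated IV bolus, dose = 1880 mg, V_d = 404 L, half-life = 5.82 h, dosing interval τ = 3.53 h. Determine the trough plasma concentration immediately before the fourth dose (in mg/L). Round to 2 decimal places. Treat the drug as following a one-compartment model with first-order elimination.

C₀ per dose = Dose / Vd = 1880 / 404 = 4.653 mg/L
k = ln2 / t½ = 0.693147 / 5.82 = 0.1191 h⁻¹
Fraction remaining after one interval: r = e^(−kτ) = e^(−0.1191 × 3.53) = 0.6568
Before dose 4, 3 doses have been given (aged 1τ, 2τ, 3τ).
C_trough = C₀ × (r + r² + … + r^3) = C₀ × r(1−r^3)/(1−r)
        = 4.653 × 0.6568 × (1 − 0.2833) / (1 − 0.6568) = 6.382 mg/L

6.38 mg/L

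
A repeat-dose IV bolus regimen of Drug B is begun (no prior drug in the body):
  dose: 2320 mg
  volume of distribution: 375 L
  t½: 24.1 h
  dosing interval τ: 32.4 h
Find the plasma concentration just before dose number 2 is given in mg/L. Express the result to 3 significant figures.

2.44 mg/L

C₀ per dose = Dose / Vd = 2320 / 375 = 6.187 mg/L
k = ln2 / t½ = 0.693147 / 24.1 = 0.02876 h⁻¹
Fraction remaining after one interval: r = e^(−kτ) = e^(−0.02876 × 32.4) = 0.3938
Before dose 2, 1 dose has been given (aged 1τ).
C_trough = C₀ × r = 6.187 × 0.3938 = 2.436 mg/L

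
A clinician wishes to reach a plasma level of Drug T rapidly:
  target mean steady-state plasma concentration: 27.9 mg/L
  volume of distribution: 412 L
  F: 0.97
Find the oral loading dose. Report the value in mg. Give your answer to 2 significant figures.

12000 mg

LD = Css × Vd / F = 27.9 × 412 / 0.97 = 11850 mg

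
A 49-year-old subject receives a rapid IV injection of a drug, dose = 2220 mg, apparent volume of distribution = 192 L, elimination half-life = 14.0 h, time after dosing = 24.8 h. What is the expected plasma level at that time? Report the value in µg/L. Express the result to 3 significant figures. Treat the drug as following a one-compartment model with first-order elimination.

3390 µg/L

C₀ = Dose / Vd = 2220 / 192 = 11.56 mg/L
k = ln2 / t½ = 0.693147 / 14.0 = 0.04951 h⁻¹
C = C₀ · e^(−k·t) = 11.56 × e^(−0.04951 × 24.8)
  = 11.56 × 0.2929 = 3.386 mg/L
Convert: 3.386 mg/L × 1000 = 3386 µg/L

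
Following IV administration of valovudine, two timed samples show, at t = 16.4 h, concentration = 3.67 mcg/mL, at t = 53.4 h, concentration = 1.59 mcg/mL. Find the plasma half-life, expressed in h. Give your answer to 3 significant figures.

30.7 h

k = ln(C₁/C₂) / (t₂ − t₁) = ln(3.67/1.59) / (53.4 − 16.4)
  = 0.8365 / 37.00 = 0.02261 h⁻¹
t½ = ln2 / k = 0.693147 / 0.02261 = 30.66 h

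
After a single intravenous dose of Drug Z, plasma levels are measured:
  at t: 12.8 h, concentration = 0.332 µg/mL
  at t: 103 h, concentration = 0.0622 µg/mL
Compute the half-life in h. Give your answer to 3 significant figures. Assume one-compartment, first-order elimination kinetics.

k = ln(C₁/C₂) / (t₂ − t₁) = ln(0.332/0.0622) / (103 − 12.8)
  = 1.675 / 90.20 = 0.01857 h⁻¹
t½ = ln2 / k = 0.693147 / 0.01857 = 37.33 h

37.3 h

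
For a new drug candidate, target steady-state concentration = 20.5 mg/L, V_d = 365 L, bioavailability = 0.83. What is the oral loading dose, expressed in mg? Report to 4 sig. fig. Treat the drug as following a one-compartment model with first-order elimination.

9015 mg

LD = Css × Vd / F = 20.5 × 365 / 0.83 = 9015 mg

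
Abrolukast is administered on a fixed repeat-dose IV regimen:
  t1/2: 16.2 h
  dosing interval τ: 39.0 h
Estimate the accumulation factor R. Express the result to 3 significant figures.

k = ln2 / t½ = 0.693147 / 16.2 = 0.04279 h⁻¹
e^(−kτ) = e^(−0.04279 × 39.0) = 0.1885
Accumulation ratio R = 1 / (1 − e^(−kτ)) = 1 / (1 − 0.1885) = 1.232

1.23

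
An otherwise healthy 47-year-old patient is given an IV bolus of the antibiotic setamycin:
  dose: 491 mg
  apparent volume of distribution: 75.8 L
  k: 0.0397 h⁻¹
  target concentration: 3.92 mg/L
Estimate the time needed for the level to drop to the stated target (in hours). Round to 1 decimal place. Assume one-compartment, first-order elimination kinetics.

C₀ = Dose / Vd = 491.0 / 75.8 = 6.478 mg/L
t = ln(C₀ / C) / k = ln(6.478 / 3.92) / 0.03970
  = ln(1.653) / 0.03970 = 0.5026 / 0.03970 = 12.66 h

12.7 h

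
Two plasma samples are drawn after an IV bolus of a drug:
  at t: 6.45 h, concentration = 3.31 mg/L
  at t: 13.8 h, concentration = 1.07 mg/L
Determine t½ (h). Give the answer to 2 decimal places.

k = ln(C₁/C₂) / (t₂ − t₁) = ln(3.31/1.07) / (13.8 − 6.45)
  = 1.129 / 7.350 = 0.1536 h⁻¹
t½ = ln2 / k = 0.693147 / 0.1536 = 4.513 h

4.51 h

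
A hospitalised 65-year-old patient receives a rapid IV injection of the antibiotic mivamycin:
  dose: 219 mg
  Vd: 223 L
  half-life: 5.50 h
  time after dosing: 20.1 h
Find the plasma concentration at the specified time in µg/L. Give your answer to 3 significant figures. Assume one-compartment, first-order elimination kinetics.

C₀ = Dose / Vd = 219.0 / 223 = 0.9821 mg/L
k = ln2 / t½ = 0.693147 / 5.50 = 0.1260 h⁻¹
C = C₀ · e^(−k·t) = 0.9821 × e^(−0.1260 × 20.1)
  = 0.9821 × 0.07945 = 0.07803 mg/L
Convert: 0.07803 mg/L × 1000 = 78.03 µg/L

78.0 µg/L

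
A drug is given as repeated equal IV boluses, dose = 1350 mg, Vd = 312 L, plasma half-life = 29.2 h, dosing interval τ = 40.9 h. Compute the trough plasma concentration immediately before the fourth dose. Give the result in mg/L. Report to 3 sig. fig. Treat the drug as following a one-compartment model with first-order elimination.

C₀ per dose = Dose / Vd = 1350 / 312 = 4.327 mg/L
k = ln2 / t½ = 0.693147 / 29.2 = 0.02374 h⁻¹
Fraction remaining after one interval: r = e^(−kτ) = e^(−0.02374 × 40.9) = 0.3787
Before dose 4, 3 doses have been given (aged 1τ, 2τ, 3τ).
C_trough = C₀ × (r + r² + … + r^3) = C₀ × r(1−r^3)/(1−r)
        = 4.327 × 0.3787 × (1 − 0.05431) / (1 − 0.3787) = 2.494 mg/L

2.49 mg/L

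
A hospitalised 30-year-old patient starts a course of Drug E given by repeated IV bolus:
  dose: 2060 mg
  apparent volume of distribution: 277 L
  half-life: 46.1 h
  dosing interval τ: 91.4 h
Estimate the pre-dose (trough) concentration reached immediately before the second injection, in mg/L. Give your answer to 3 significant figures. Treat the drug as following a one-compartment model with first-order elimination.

1.88 mg/L

C₀ per dose = Dose / Vd = 2060 / 277 = 7.437 mg/L
k = ln2 / t½ = 0.693147 / 46.1 = 0.01504 h⁻¹
Fraction remaining after one interval: r = e^(−kτ) = e^(−0.01504 × 91.4) = 0.2529
Before dose 2, 1 dose has been given (aged 1τ).
C_trough = C₀ × r = 7.437 × 0.2529 = 1.881 mg/L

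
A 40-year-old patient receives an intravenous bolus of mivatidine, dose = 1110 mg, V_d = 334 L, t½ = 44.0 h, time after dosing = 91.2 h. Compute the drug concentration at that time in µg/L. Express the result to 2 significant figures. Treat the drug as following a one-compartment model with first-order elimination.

790 µg/L

C₀ = Dose / Vd = 1110 / 334 = 3.323 mg/L
k = ln2 / t½ = 0.693147 / 44.0 = 0.01575 h⁻¹
C = C₀ · e^(−k·t) = 3.323 × e^(−0.01575 × 91.2)
  = 3.323 × 0.2378 = 0.7902 mg/L
Convert: 0.7902 mg/L × 1000 = 790.2 µg/L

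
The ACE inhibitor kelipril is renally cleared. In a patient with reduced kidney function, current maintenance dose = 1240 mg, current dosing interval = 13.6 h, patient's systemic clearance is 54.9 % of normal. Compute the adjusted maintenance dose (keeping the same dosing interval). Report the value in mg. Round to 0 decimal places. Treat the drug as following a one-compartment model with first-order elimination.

681 mg

To keep the same average steady-state level, dosing rate must scale with clearance.
CL ratio = 54.9 / 100 = 0.5490
New dose (same interval) = 1240 × 0.5490 = 680.8 mg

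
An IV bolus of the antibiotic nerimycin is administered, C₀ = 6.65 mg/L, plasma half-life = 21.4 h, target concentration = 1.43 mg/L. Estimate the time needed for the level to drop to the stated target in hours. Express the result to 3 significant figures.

47.5 h

k = ln2 / t½ = 0.693147 / 21.4 = 0.03239 h⁻¹
t = ln(C₀ / C) / k = ln(6.650 / 1.43) / 0.03239
  = ln(4.650) / 0.03239 = 1.537 / 0.03239 = 47.45 h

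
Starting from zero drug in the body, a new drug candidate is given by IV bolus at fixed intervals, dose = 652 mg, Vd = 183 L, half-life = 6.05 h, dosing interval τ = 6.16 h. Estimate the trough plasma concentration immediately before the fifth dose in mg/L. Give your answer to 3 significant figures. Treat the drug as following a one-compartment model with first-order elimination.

3.27 mg/L

C₀ per dose = Dose / Vd = 652 / 183 = 3.563 mg/L
k = ln2 / t½ = 0.693147 / 6.05 = 0.1146 h⁻¹
Fraction remaining after one interval: r = e^(−kτ) = e^(−0.1146 × 6.16) = 0.4936
Before dose 5, 4 doses have been given (aged 1τ, 2τ, 3τ, 4τ).
C_trough = C₀ × (r + r² + … + r^4) = C₀ × r(1−r^4)/(1−r)
        = 3.563 × 0.4936 × (1 − 0.05936) / (1 − 0.4936) = 3.267 mg/L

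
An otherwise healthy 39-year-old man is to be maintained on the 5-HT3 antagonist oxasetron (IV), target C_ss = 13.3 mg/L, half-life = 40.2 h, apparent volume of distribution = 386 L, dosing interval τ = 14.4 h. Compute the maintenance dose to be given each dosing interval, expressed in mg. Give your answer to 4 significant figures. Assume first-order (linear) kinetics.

1275 mg

k = ln2 / t½ = 0.693147 / 40.2 = 0.01724 h⁻¹
CL = k × Vd = 0.01724 × 386 = 6.655 L/h
At steady state, Dose/τ = Css × CL.
Dose = Css × CL × τ = 13.3 × 6.655 × 14.4 = 1275 mg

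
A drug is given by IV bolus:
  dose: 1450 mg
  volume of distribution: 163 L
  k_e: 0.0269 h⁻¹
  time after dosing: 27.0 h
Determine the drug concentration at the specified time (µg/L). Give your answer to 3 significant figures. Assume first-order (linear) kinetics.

4300 µg/L

C₀ = Dose / Vd = 1450 / 163 = 8.896 mg/L
C = C₀ · e^(−k·t) = 8.896 × e^(−0.02690 × 27.0)
  = 8.896 × 0.4837 = 4.303 mg/L
Convert: 4.303 mg/L × 1000 = 4303 µg/L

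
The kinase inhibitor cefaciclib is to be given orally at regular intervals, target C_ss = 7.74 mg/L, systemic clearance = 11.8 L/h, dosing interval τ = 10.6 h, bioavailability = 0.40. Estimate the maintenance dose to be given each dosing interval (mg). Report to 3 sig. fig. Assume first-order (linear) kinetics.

2420 mg

At steady state, F × (Dose/τ) = Css × CL.
Dose = Css × CL × τ / F = 7.74 × 11.80 × 10.6 / 0.40 = 2420 mg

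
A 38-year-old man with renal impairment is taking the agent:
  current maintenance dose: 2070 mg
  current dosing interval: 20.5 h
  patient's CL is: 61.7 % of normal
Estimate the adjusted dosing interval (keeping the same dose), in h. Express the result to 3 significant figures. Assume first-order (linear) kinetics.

To keep the same average steady-state level, dosing rate must scale with clearance.
CL ratio = 61.7 / 100 = 0.6170
New interval (same dose) = 20.5 / 0.6170 = 33.23 h

33.2 h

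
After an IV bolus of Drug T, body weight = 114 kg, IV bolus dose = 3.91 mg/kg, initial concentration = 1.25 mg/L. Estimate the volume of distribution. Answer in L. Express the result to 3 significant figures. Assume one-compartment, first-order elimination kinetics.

Dose = 3.91 × 114 = 445.7 mg
Vd = Dose / C₀ = 445.7 / 1.25 = 356.6 L

357 L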